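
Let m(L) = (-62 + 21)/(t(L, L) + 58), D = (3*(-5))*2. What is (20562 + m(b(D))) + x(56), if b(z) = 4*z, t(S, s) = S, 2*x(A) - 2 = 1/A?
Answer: 71397063/3472 ≈ 20564.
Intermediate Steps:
x(A) = 1 + 1/(2*A)
D = -30 (D = -15*2 = -30)
m(L) = -41/(58 + L) (m(L) = (-62 + 21)/(L + 58) = -41/(58 + L))
(20562 + m(b(D))) + x(56) = (20562 - 41/(58 + 4*(-30))) + (½ + 56)/56 = (20562 - 41/(58 - 120)) + (1/56)*(113/2) = (20562 - 41/(-62)) + 113/112 = (20562 - 41*(-1/62)) + 113/112 = (20562 + 41/62) + 113/112 = 1274885/62 + 113/112 = 71397063/3472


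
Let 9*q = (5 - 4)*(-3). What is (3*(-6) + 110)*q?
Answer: -92/3 ≈ -30.667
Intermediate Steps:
q = -⅓ (q = ((5 - 4)*(-3))/9 = (1*(-3))/9 = (⅑)*(-3) = -⅓ ≈ -0.33333)
(3*(-6) + 110)*q = (3*(-6) + 110)*(-⅓) = (-18 + 110)*(-⅓) = 92*(-⅓) = -92/3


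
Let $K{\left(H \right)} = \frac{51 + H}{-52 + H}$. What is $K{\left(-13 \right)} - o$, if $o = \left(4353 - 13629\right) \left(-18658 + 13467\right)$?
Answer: $- \frac{3129861578}{65} \approx -4.8152 \cdot 10^{7}$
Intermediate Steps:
$K{\left(H \right)} = \frac{51 + H}{-52 + H}$
$o = 48151716$ ($o = \left(-9276\right) \left(-5191\right) = 48151716$)
$K{\left(-13 \right)} - o = \frac{51 - 13}{-52 - 13} - 48151716 = \frac{1}{-65} \cdot 38 - 48151716 = \left(- \frac{1}{65}\right) 38 - 48151716 = - \frac{38}{65} - 48151716 = - \frac{3129861578}{65}$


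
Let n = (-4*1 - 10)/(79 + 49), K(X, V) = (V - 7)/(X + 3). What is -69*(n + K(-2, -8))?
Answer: 66723/64 ≈ 1042.5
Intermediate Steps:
K(X, V) = (-7 + V)/(3 + X)
n = -7/64 (n = (-4 - 10)/128 = -14*1/128 = -7/64 ≈ -0.10938)
-69*(n + K(-2, -8)) = -69*(-7/64 + (-7 - 8)/(3 - 2)) = -69*(-7/64 - 15/1) = -69*(-7/64 + 1*(-15)) = -69*(-7/64 - 15) = -69*(-967/64) = 66723/64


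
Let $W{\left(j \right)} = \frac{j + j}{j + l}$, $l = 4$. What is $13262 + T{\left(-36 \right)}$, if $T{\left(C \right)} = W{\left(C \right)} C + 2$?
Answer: $13183$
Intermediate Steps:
$W{\left(j \right)} = \frac{2 j}{4 + j}$ ($W{\left(j \right)} = \frac{j + j}{j + 4} = \frac{2 j}{4 + j}$)
$T{\left(C \right)} = 2 + \frac{2 C^{2}}{4 + C}$ ($T{\left(C \right)} = \frac{2 C}{4 + C} C + 2 = \frac{2 C^{2}}{4 + C} + 2 = 2 + \frac{2 C^{2}}{4 + C}$)
$13262 + T{\left(-36 \right)} = 13262 + \frac{2 \left(4 - 36 + \left(-36\right)^{2}\right)}{4 - 36} = 13262 + \frac{2 \left(4 - 36 + 1296\right)}{-32} = 13262 + 2 \left(- \frac{1}{32}\right) 1264 = 13262 - 79 = 13183$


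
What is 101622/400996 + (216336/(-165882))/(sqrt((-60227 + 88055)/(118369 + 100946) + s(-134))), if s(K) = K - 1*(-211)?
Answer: 50811/200498 - 36056*sqrt(412192380905)/155883766567 ≈ 0.10492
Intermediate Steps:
s(K) = 211 + K (s(K) = K + 211 = 211 + K)
101622/400996 + (216336/(-165882))/(sqrt((-60227 + 88055)/(118369 + 100946) + s(-134))) = 101622/400996 + (216336/(-165882))/(sqrt((-60227 + 88055)/(118369 + 100946) + (211 - 134))) = 101622*(1/400996) + (216336*(-1/165882))/(sqrt(27828/219315 + 77)) = 50811/200498 - 36056/(27647*sqrt(27828*(1/219315) + 77)) = 50811/200498 - 36056/(27647*sqrt(9276/73105 + 77)) = 50811/200498 - 36056*sqrt(412192380905)/5638361/27647 = 50811/200498 - 36056*sqrt(412192380905)/155883766567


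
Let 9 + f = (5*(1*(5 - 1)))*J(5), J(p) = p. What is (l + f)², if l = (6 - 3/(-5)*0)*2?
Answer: 10609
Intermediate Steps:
f = 91 (f = -9 + (5*(1*(5 - 1)))*5 = -9 + (5*(1*4))*5 = -9 + (5*4)*5 = -9 + 20*5 = -9 + 100 = 91)
l = 12 (l = (6 - 3*(-⅕)*0)*2 = (6 + (⅗)*0)*2 = (6 + 0)*2 = 6*2 = 12)
(l + f)² = (12 + 91)² = 103² = 10609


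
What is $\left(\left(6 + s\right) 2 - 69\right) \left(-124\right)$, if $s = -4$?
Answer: $8060$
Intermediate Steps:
$\left(\left(6 + s\right) 2 - 69\right) \left(-124\right) = \left(\left(6 - 4\right) 2 - 69\right) \left(-124\right) = \left(2 \cdot 2 - 69\right) \left(-124\right) = \left(4 - 69\right) \left(-124\right) = \left(-65\right) \left(-124\right) = 8060$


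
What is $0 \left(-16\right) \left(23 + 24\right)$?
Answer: $0$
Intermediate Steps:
$0 \left(-16\right) \left(23 + 24\right) = 0 \cdot 47 = 0$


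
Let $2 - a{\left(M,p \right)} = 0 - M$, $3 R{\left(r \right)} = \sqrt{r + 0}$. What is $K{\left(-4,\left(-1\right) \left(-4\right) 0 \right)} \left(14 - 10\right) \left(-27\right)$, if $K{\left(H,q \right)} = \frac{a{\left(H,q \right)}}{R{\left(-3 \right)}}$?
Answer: $- 216 i \sqrt{3} \approx - 374.12 i$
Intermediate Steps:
$R{\left(r \right)} = \frac{\sqrt{r}}{3}$ ($R{\left(r \right)} = \frac{\sqrt{r + 0}}{3} = \frac{\sqrt{r}}{3}$)
$a{\left(M,p \right)} = 2 + M$ ($a{\left(M,p \right)} = 2 - \left(0 - M\right) = 2 - - M = 2 + M$)
$K{\left(H,q \right)} = - i \sqrt{3} \left(2 + H\right)$ ($K{\left(H,q \right)} = \frac{2 + H}{\frac{1}{3} \sqrt{-3}} = \frac{2 + H}{\frac{1}{3} i \sqrt{3}} = \left(2 + H\right) \left(- i \sqrt{3}\right) = - i \sqrt{3} \left(2 + H\right)$)
$K{\left(-4,\left(-1\right) \left(-4\right) 0 \right)} \left(14 - 10\right) \left(-27\right) = i \sqrt{3} \left(-2 - -4\right) \left(14 - 10\right) \left(-27\right) = i \sqrt{3} \left(-2 + 4\right) 4 \left(-27\right) = i \sqrt{3} \cdot 2 \cdot 4 \left(-27\right) = 2 i \sqrt{3} \cdot 4 \left(-27\right) = 8 i \sqrt{3} \left(-27\right) = - 216 i \sqrt{3}$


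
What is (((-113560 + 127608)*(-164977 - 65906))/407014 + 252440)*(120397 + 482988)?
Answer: 30019360047645880/203507 ≈ 1.4751e+11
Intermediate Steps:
(((-113560 + 127608)*(-164977 - 65906))/407014 + 252440)*(120397 + 482988) = ((14048*(-230883))*(1/407014) + 252440)*603385 = (-3243444384*1/407014 + 252440)*603385 = (-1621722192/203507 + 252440)*603385 = (49751584888/203507)*603385 = 30019360047645880/203507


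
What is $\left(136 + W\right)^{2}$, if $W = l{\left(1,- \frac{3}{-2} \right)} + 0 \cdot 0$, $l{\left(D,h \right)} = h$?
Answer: $\frac{75625}{4} \approx 18906.0$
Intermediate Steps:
$W = \frac{3}{2}$ ($W = - \frac{3}{-2} + 0 \cdot 0 = \left(-3\right) \left(- \frac{1}{2}\right) + 0 = \frac{3}{2} + 0 = \frac{3}{2} \approx 1.5$)
$\left(136 + W\right)^{2} = \left(136 + \frac{3}{2}\right)^{2} = \left(\frac{275}{2}\right)^{2} = \frac{75625}{4}$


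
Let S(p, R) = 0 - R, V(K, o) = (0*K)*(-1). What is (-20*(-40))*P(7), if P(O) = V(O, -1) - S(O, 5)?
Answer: 4000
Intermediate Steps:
V(K, o) = 0 (V(K, o) = 0*(-1) = 0)
S(p, R) = -R
P(O) = 5 (P(O) = 0 - (-1)*5 = 0 - 1*(-5) = 0 + 5 = 5)
(-20*(-40))*P(7) = -20*(-40)*5 = 800*5 = 4000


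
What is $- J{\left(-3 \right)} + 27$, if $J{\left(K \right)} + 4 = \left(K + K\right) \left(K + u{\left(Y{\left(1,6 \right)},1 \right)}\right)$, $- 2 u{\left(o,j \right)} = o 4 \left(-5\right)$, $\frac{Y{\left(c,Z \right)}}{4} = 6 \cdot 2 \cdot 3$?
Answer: $8653$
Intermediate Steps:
$Y{\left(c,Z \right)} = 144$ ($Y{\left(c,Z \right)} = 4 \cdot 6 \cdot 2 \cdot 3 = 4 \cdot 12 \cdot 3 = 4 \cdot 36 = 144$)
$u{\left(o,j \right)} = 10 o$ ($u{\left(o,j \right)} = - \frac{o 4 \left(-5\right)}{2} = - \frac{4 o \left(-5\right)}{2} = - \frac{\left(-20\right) o}{2} = 10 o$)
$J{\left(K \right)} = -4 + 2 K \left(1440 + K\right)$ ($J{\left(K \right)} = -4 + \left(K + K\right) \left(K + 10 \cdot 144\right) = -4 + 2 K \left(K + 1440\right) = -4 + 2 K \left(1440 + K\right)$)
$- J{\left(-3 \right)} + 27 = - (-4 + 2 \left(-3\right)^{2} + 2880 \left(-3\right)) + 27 = - (-4 + 2 \cdot 9 - 8640) + 27 = - (-4 + 18 - 8640) + 27 = \left(-1\right) \left(-8626\right) + 27 = 8626 + 27 = 8653$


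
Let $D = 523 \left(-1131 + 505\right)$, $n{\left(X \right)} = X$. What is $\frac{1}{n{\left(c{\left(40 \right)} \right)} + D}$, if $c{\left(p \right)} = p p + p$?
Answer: $- \frac{1}{325758} \approx -3.0698 \cdot 10^{-6}$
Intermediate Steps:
$c{\left(p \right)} = p + p^{2}$ ($c{\left(p \right)} = p^{2} + p = p + p^{2}$)
$D = -327398$ ($D = 523 \left(-626\right) = -327398$)
$\frac{1}{n{\left(c{\left(40 \right)} \right)} + D} = \frac{1}{40 \left(1 + 40\right) - 327398} = \frac{1}{40 \cdot 41 - 327398} = \frac{1}{1640 - 327398} = \frac{1}{-325758} = - \frac{1}{325758}$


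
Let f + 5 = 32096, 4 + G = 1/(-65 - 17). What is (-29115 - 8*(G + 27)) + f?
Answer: 114476/41 ≈ 2792.1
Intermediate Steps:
G = -329/82 (G = -4 + 1/(-65 - 17) = -4 + 1/(-82) = -4 - 1/82 = -329/82 ≈ -4.0122)
f = 32091 (f = -5 + 32096 = 32091)
(-29115 - 8*(G + 27)) + f = (-29115 - 8*(-329/82 + 27)) + 32091 = (-29115 - 8*1885/82) + 32091 = (-29115 - 7540/41) + 32091 = -1201255/41 + 32091 = 114476/41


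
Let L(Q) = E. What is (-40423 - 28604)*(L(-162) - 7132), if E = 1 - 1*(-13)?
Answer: 491334186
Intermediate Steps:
E = 14 (E = 1 + 13 = 14)
L(Q) = 14
(-40423 - 28604)*(L(-162) - 7132) = (-40423 - 28604)*(14 - 7132) = -69027*(-7118) = 491334186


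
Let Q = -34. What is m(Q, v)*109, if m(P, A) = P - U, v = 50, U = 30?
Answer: -6976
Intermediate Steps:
m(P, A) = -30 + P (m(P, A) = P - 1*30 = P - 30 = -30 + P)
m(Q, v)*109 = (-30 - 34)*109 = -64*109 = -6976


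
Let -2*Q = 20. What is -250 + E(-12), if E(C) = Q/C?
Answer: -1495/6 ≈ -249.17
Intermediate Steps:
Q = -10 (Q = -1/2*20 = -10)
E(C) = -10/C
-250 + E(-12) = -250 - 10/(-12) = -250 - 10*(-1/12) = -250 + 5/6 = -1495/6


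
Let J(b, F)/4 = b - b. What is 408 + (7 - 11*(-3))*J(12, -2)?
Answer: 408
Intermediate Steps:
J(b, F) = 0 (J(b, F) = 4*(b - b) = 4*0 = 0)
408 + (7 - 11*(-3))*J(12, -2) = 408 + (7 - 11*(-3))*0 = 408 + (7 + 33)*0 = 408 + 40*0 = 408 + 0 = 408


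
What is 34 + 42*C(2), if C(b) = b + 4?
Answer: 286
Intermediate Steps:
C(b) = 4 + b
34 + 42*C(2) = 34 + 42*(4 + 2) = 34 + 42*6 = 34 + 252 = 286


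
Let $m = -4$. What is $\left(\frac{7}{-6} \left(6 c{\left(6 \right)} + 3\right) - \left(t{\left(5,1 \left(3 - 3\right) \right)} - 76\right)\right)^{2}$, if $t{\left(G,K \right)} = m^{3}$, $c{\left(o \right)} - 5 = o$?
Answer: $\frac{14161}{4} \approx 3540.3$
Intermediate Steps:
$c{\left(o \right)} = 5 + o$
$t{\left(G,K \right)} = -64$ ($t{\left(G,K \right)} = \left(-4\right)^{3} = -64$)
$\left(\frac{7}{-6} \left(6 c{\left(6 \right)} + 3\right) - \left(t{\left(5,1 \left(3 - 3\right) \right)} - 76\right)\right)^{2} = \left(\frac{7}{-6} \left(6 \left(5 + 6\right) + 3\right) - \left(-64 - 76\right)\right)^{2} = \left(7 \left(- \frac{1}{6}\right) \left(6 \cdot 11 + 3\right) - -140\right)^{2} = \left(- \frac{7 \left(66 + 3\right)}{6} + 140\right)^{2} = \left(\left(- \frac{7}{6}\right) 69 + 140\right)^{2} = \left(- \frac{161}{2} + 140\right)^{2} = \left(\frac{119}{2}\right)^{2} = \frac{14161}{4}$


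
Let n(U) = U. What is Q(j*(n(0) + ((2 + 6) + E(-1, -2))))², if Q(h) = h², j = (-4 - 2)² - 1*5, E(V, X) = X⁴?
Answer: 306402103296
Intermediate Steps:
j = 31 (j = (-6)² - 5 = 36 - 5 = 31)
Q(j*(n(0) + ((2 + 6) + E(-1, -2))))² = ((31*(0 + ((2 + 6) + (-2)⁴)))²)² = ((31*(0 + (8 + 16)))²)² = ((31*(0 + 24))²)² = ((31*24)²)² = (744²)² = 553536² = 306402103296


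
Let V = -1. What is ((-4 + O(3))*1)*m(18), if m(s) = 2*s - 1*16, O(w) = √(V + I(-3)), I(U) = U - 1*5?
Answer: -80 + 60*I ≈ -80.0 + 60.0*I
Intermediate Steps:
I(U) = -5 + U (I(U) = U - 5 = -5 + U)
O(w) = 3*I (O(w) = √(-1 + (-5 - 3)) = √(-1 - 8) = √(-9) = 3*I)
m(s) = -16 + 2*s (m(s) = 2*s - 16 = -16 + 2*s)
((-4 + O(3))*1)*m(18) = ((-4 + 3*I)*1)*(-16 + 2*18) = (-4 + 3*I)*(-16 + 36) = (-4 + 3*I)*20 = -80 + 60*I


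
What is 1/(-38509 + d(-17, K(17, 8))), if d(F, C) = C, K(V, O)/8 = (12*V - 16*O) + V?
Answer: -1/37765 ≈ -2.6480e-5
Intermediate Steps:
K(V, O) = -128*O + 104*V (K(V, O) = 8*((12*V - 16*O) + V) = 8*((-16*O + 12*V) + V) = 8*(-16*O + 13*V) = -128*O + 104*V)
1/(-38509 + d(-17, K(17, 8))) = 1/(-38509 + (-128*8 + 104*17)) = 1/(-38509 + (-1024 + 1768)) = 1/(-38509 + 744) = 1/(-37765) = -1/37765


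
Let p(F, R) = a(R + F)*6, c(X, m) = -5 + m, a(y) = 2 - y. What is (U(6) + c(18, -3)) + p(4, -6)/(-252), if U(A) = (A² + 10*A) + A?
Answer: 1972/21 ≈ 93.905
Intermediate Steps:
U(A) = A² + 11*A
p(F, R) = 12 - 6*F - 6*R (p(F, R) = (2 - (R + F))*6 = (2 - (F + R))*6 = (2 + (-F - R))*6 = (2 - F - R)*6 = 12 - 6*F - 6*R)
(U(6) + c(18, -3)) + p(4, -6)/(-252) = (6*(11 + 6) + (-5 - 3)) + (12 - 6*4 - 6*(-6))/(-252) = (6*17 - 8) + (12 - 24 + 36)*(-1/252) = (102 - 8) + 24*(-1/252) = 94 - 2/21 = 1972/21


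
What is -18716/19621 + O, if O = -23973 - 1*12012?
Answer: -706080401/19621 ≈ -35986.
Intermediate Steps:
O = -35985 (O = -23973 - 12012 = -35985)
-18716/19621 + O = -18716/19621 - 35985 = -706080401/19621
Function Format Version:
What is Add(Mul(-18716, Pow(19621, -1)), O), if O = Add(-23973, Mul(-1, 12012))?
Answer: Rational(-706080401, 19621) ≈ -35986.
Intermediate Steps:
O = -35985 (O = Add(-23973, -12012) = -35985)
Add(Mul(-18716, Pow(19621, -1)), O) = Add(Mul(-18716, Pow(19621, -1)), -35985) = Add(Mul(-18716, Rational(1, 19621)), -35985) = Add(Rational(-18716, 19621), -35985) = Rational(-706080401, 19621)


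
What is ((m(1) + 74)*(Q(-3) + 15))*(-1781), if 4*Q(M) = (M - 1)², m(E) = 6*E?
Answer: -2707120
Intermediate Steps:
Q(M) = (-1 + M)²/4 (Q(M) = (M - 1)²/4 = (-1 + M)²/4)
((m(1) + 74)*(Q(-3) + 15))*(-1781) = ((6*1 + 74)*((-1 - 3)²/4 + 15))*(-1781) = ((6 + 74)*((¼)*(-4)² + 15))*(-1781) = (80*((¼)*16 + 15))*(-1781) = (80*(4 + 15))*(-1781) = (80*19)*(-1781) = 1520*(-1781) = -2707120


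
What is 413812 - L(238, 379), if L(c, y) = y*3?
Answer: 412675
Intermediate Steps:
L(c, y) = 3*y
413812 - L(238, 379) = 413812 - 3*379 = 413812 - 1*1137 = 413812 - 1137 = 412675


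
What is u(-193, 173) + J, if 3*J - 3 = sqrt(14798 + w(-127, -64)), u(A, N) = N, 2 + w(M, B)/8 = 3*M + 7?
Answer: 174 + sqrt(1310) ≈ 210.19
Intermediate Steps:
w(M, B) = 40 + 24*M (w(M, B) = -16 + 8*(3*M + 7) = -16 + 8*(7 + 3*M) = -16 + (56 + 24*M) = 40 + 24*M)
J = 1 + sqrt(1310) (J = 1 + sqrt(14798 + (40 + 24*(-127)))/3 = 1 + sqrt(14798 + (40 - 3048))/3 = 1 + sqrt(14798 - 3008)/3 = 1 + sqrt(11790)/3 = 1 + (3*sqrt(1310))/3 = 1 + sqrt(1310) ≈ 37.194)
u(-193, 173) + J = 173 + (1 + sqrt(1310)) = 174 + sqrt(1310)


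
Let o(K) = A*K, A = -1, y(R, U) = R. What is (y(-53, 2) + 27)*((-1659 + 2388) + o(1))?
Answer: -18928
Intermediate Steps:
o(K) = -K
(y(-53, 2) + 27)*((-1659 + 2388) + o(1)) = (-53 + 27)*((-1659 + 2388) - 1*1) = -26*(729 - 1) = -26*728 = -18928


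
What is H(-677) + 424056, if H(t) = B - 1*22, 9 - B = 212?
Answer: 423831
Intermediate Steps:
B = -203 (B = 9 - 1*212 = 9 - 212 = -203)
H(t) = -225 (H(t) = -203 - 1*22 = -203 - 22 = -225)
H(-677) + 424056 = -225 + 424056 = 423831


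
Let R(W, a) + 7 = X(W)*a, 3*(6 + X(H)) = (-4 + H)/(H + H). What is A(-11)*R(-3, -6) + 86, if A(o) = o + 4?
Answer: -302/3 ≈ -100.67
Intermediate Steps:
X(H) = -6 + (-4 + H)/(6*H) (X(H) = -6 + ((-4 + H)/(H + H))/3 = -6 + ((-4 + H)/((2*H)))/3 = -6 + ((-4 + H)*(1/(2*H)))/3 = -6 + ((-4 + H)/(2*H))/3 = -6 + (-4 + H)/(6*H))
A(o) = 4 + o
R(W, a) = -7 + a*(-4 - 35*W)/(6*W) (R(W, a) = -7 + ((-4 - 35*W)/(6*W))*a = -7 + a*(-4 - 35*W)/(6*W))
A(-11)*R(-3, -6) + 86 = (4 - 11)*((1/6)*(-42*(-3) - 1*(-6)*(4 + 35*(-3)))/(-3)) + 86 = -7*(-1)*(126 - 1*(-6)*(4 - 105))/(6*3) + 86 = -7*(-1)*(126 - 1*(-6)*(-101))/(6*3) + 86 = -7*(-1)*(126 - 606)/(6*3) + 86 = -7*(-1)*(-480)/(6*3) + 86 = -7*80/3 + 86 = -560/3 + 86 = -302/3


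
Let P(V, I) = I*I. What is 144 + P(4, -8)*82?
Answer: 5392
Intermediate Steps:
P(V, I) = I**2
144 + P(4, -8)*82 = 144 + (-8)**2*82 = 144 + 64*82 = 144 + 5248 = 5392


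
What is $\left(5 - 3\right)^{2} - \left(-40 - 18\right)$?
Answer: $62$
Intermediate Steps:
$\left(5 - 3\right)^{2} - \left(-40 - 18\right) = 2^{2} - \left(-40 - 18\right) = 4 - -58 = 4 + 58 = 62$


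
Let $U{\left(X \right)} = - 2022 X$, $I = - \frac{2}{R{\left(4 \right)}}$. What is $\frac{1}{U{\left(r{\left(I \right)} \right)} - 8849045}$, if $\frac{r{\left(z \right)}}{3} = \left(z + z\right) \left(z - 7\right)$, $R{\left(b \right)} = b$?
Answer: $- \frac{1}{8894540} \approx -1.1243 \cdot 10^{-7}$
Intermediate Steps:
$I = - \frac{1}{2}$ ($I = - \frac{2}{4} = \left(-2\right) \frac{1}{4} = - \frac{1}{2} \approx -0.5$)
$r{\left(z \right)} = 6 z \left(-7 + z\right)$ ($r{\left(z \right)} = 3 \left(z + z\right) \left(z - 7\right) = 3 \cdot 2 z \left(-7 + z\right) = 6 z \left(-7 + z\right)$)
$\frac{1}{U{\left(r{\left(I \right)} \right)} - 8849045} = \frac{1}{- 2022 \cdot 6 \left(- \frac{1}{2}\right) \left(-7 - \frac{1}{2}\right) - 8849045} = \frac{1}{- 2022 \cdot 6 \left(- \frac{1}{2}\right) \left(- \frac{15}{2}\right) - 8849045} = \frac{1}{\left(-2022\right) \frac{45}{2} - 8849045} = \frac{1}{-45495 - 8849045} = \frac{1}{-8894540} = - \frac{1}{8894540}$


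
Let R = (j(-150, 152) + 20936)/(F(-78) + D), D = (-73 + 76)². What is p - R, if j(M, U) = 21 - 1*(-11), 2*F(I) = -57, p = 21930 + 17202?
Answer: 1568084/39 ≈ 40207.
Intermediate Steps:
p = 39132
D = 9 (D = 3² = 9)
F(I) = -57/2 (F(I) = (½)*(-57) = -57/2)
j(M, U) = 32 (j(M, U) = 21 + 11 = 32)
R = -41936/39 (R = (32 + 20936)/(-57/2 + 9) = 20968/(-39/2) = 20968*(-2/39) = -41936/39 ≈ -1075.3)
p - R = 39132 - 1*(-41936/39) = 39132 + 41936/39 = 1568084/39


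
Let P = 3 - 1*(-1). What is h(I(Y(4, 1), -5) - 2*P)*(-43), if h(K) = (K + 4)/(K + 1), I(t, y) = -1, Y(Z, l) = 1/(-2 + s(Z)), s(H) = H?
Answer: -215/8 ≈ -26.875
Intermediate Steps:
P = 4 (P = 3 + 1 = 4)
Y(Z, l) = 1/(-2 + Z)
h(K) = (4 + K)/(1 + K)
h(I(Y(4, 1), -5) - 2*P)*(-43) = ((4 + (-1 - 2*4))/(1 + (-1 - 2*4)))*(-43) = ((4 + (-1 - 8))/(1 + (-1 - 8)))*(-43) = ((4 - 9)/(1 - 9))*(-43) = (-5/(-8))*(-43) = -1/8*(-5)*(-43) = (5/8)*(-43) = -215/8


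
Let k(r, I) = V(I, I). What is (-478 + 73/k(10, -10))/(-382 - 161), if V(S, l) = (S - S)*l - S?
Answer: 1569/1810 ≈ 0.86685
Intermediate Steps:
V(S, l) = -S (V(S, l) = 0*l - S = 0 - S = -S)
k(r, I) = -I
(-478 + 73/k(10, -10))/(-382 - 161) = (-478 + 73/((-1*(-10))))/(-382 - 161) = (-478 + 73/10)/(-543) = (-478 + 73*(⅒))*(-1/543) = (-478 + 73/10)*(-1/543) = -4707/10*(-1/543) = 1569/1810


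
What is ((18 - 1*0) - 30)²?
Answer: 144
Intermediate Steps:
((18 - 1*0) - 30)² = ((18 + 0) - 30)² = (18 - 30)² = (-12)² = 144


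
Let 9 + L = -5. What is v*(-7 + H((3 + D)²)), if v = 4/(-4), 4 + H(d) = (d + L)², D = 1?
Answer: 7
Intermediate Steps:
L = -14 (L = -9 - 5 = -14)
H(d) = -4 + (-14 + d)² (H(d) = -4 + (d - 14)² = -4 + (-14 + d)²)
v = -1 (v = 4*(-¼) = -1)
v*(-7 + H((3 + D)²)) = -(-7 + (-4 + (-14 + (3 + 1)²)²)) = -(-7 + (-4 + (-14 + 4²)²)) = -(-7 + (-4 + (-14 + 16)²)) = -(-7 + (-4 + 2²)) = -(-7 + (-4 + 4)) = -(-7 + 0) = -1*(-7) = 7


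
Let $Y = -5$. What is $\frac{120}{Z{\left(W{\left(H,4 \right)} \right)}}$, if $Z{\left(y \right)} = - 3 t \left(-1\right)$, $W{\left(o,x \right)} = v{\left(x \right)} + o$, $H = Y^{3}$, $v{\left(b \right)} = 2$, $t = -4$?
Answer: $-10$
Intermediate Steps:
$H = -125$ ($H = \left(-5\right)^{3} = -125$)
$W{\left(o,x \right)} = 2 + o$
$Z{\left(y \right)} = -12$ ($Z{\left(y \right)} = \left(-3\right) \left(-4\right) \left(-1\right) = 12 \left(-1\right) = -12$)
$\frac{120}{Z{\left(W{\left(H,4 \right)} \right)}} = \frac{120}{-12} = 120 \left(- \frac{1}{12}\right) = -10$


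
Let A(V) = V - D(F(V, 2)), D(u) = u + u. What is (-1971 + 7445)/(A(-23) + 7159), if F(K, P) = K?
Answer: 391/513 ≈ 0.76218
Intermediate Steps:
D(u) = 2*u
A(V) = -V (A(V) = V - 2*V = -V)
(-1971 + 7445)/(A(-23) + 7159) = (-1971 + 7445)/(-1*(-23) + 7159) = 5474/(23 + 7159) = 5474/7182 = 5474*(1/7182) = 391/513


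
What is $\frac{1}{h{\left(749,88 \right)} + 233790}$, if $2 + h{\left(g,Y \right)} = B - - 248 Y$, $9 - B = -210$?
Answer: $\frac{1}{255831} \approx 3.9088 \cdot 10^{-6}$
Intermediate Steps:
$B = 219$ ($B = 9 - -210 = 9 + 210 = 219$)
$h{\left(g,Y \right)} = 217 + 248 Y$ ($h{\left(g,Y \right)} = -2 - \left(-219 - 248 Y\right) = -2 + \left(219 + 248 Y\right) = 217 + 248 Y$)
$\frac{1}{h{\left(749,88 \right)} + 233790} = \frac{1}{\left(217 + 248 \cdot 88\right) + 233790} = \frac{1}{\left(217 + 21824\right) + 233790} = \frac{1}{22041 + 233790} = \frac{1}{255831}$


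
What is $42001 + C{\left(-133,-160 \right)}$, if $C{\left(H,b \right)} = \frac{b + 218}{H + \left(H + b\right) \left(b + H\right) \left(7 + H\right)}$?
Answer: $\frac{454329311049}{10817107} \approx 42001.0$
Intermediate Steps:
$C{\left(H,b \right)} = \frac{218 + b}{H + \left(H + b\right)^{2} \left(7 + H\right)}$ ($C{\left(H,b \right)} = \frac{218 + b}{H + \left(H + b\right) \left(H + b\right) \left(7 + H\right)} = \frac{218 + b}{H + \left(H + b\right)^{2} \left(7 + H\right)}$)
$42001 + C{\left(-133,-160 \right)} = 42001 + \frac{218 - 160}{-133 + 7 \left(-133 - 160\right)^{2} - 133 \left(-133 - 160\right)^{2}} = 42001 + \frac{1}{-133 + 7 \left(-293\right)^{2} - 133 \left(-293\right)^{2}} \cdot 58 = 42001 + \frac{1}{-133 + 7 \cdot 85849 - 11417917} \cdot 58 = 42001 + \frac{1}{-133 + 600943 - 11417917} \cdot 58 = 42001 + \frac{1}{-10817107} \cdot 58 = 42001 - \frac{58}{10817107} = \frac{454329311049}{10817107}$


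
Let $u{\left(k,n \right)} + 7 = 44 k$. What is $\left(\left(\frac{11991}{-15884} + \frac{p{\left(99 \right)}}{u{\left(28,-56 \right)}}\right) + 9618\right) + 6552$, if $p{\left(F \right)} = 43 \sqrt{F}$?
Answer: $\frac{256832289}{15884} + \frac{129 \sqrt{11}}{1225} \approx 16170.0$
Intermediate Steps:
$u{\left(k,n \right)} = -7 + 44 k$
$\left(\left(\frac{11991}{-15884} + \frac{p{\left(99 \right)}}{u{\left(28,-56 \right)}}\right) + 9618\right) + 6552 = \left(\left(\frac{11991}{-15884} + \frac{43 \sqrt{99}}{-7 + 44 \cdot 28}\right) + 9618\right) + 6552 = \left(\left(11991 \left(- \frac{1}{15884}\right) + \frac{43 \cdot 3 \sqrt{11}}{-7 + 1232}\right) + 9618\right) + 6552 = \left(\left(- \frac{11991}{15884} + \frac{129 \sqrt{11}}{1225}\right) + 9618\right) + 6552 = \left(\frac{152760321}{15884} + \frac{129 \sqrt{11}}{1225}\right) + 6552 = \frac{256832289}{15884} + \frac{129 \sqrt{11}}{1225}$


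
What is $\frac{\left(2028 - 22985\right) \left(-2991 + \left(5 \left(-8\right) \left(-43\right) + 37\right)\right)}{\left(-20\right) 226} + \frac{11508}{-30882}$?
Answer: $- \frac{66557458623}{11632220} \approx -5721.8$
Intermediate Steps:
$\frac{\left(2028 - 22985\right) \left(-2991 + \left(5 \left(-8\right) \left(-43\right) + 37\right)\right)}{\left(-20\right) 226} + \frac{11508}{-30882} = \frac{\left(-20957\right) \left(-2991 + \left(\left(-40\right) \left(-43\right) + 37\right)\right)}{-4520} + 11508 \left(- \frac{1}{30882}\right) = - 20957 \left(-2991 + \left(1720 + 37\right)\right) \left(- \frac{1}{4520}\right) - \frac{1918}{5147} = - 20957 \left(-2991 + 1757\right) \left(- \frac{1}{4520}\right) - \frac{1918}{5147} = \left(-20957\right) \left(-1234\right) \left(- \frac{1}{4520}\right) - \frac{1918}{5147} = 25860938 \left(- \frac{1}{4520}\right) - \frac{1918}{5147} = - \frac{12930469}{2260} - \frac{1918}{5147} = - \frac{66557458623}{11632220}$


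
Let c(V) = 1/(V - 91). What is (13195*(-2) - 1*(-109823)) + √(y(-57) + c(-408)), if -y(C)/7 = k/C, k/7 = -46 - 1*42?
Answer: 83433 + I*√61202083035/28443 ≈ 83433.0 + 8.6978*I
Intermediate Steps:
k = -616 (k = 7*(-46 - 1*42) = 7*(-46 - 42) = 7*(-88) = -616)
y(C) = 4312/C (y(C) = -(-4312)/C = 4312/C)
c(V) = 1/(-91 + V)
(13195*(-2) - 1*(-109823)) + √(y(-57) + c(-408)) = (13195*(-2) - 1*(-109823)) + √(4312/(-57) + 1/(-91 - 408)) = (-26390 + 109823) + √(4312*(-1/57) + 1/(-499)) = 83433 + √(-4312/57 - 1/499) = 83433 + √(-2151745/28443) = 83433 + I*√61202083035/28443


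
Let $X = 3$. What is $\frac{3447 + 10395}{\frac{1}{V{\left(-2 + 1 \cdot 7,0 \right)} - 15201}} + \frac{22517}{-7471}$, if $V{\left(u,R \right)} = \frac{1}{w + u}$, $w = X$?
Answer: $- \frac{6287907823205}{29884} \approx -2.1041 \cdot 10^{8}$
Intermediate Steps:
$w = 3$
$V{\left(u,R \right)} = \frac{1}{3 + u}$
$\frac{3447 + 10395}{\frac{1}{V{\left(-2 + 1 \cdot 7,0 \right)} - 15201}} + \frac{22517}{-7471} = \frac{3447 + 10395}{\frac{1}{\frac{1}{3 + \left(-2 + 1 \cdot 7\right)} - 15201}} + \frac{22517}{-7471} = \frac{13842}{\frac{1}{\frac{1}{3 + \left(-2 + 7\right)} - 15201}} + 22517 \left(- \frac{1}{7471}\right) = \frac{13842}{\frac{1}{\frac{1}{3 + 5} - 15201}} - \frac{22517}{7471} = \frac{13842}{\frac{1}{\frac{1}{8} - 15201}} - \frac{22517}{7471} = \frac{13842}{\frac{1}{- \frac{121607}{8}}} - \frac{22517}{7471} = \frac{13842}{- \frac{8}{121607}} - \frac{22517}{7471} = 13842 \left(- \frac{121607}{8}\right) - \frac{22517}{7471} = - \frac{841642047}{4} - \frac{22517}{7471} = - \frac{6287907823205}{29884}$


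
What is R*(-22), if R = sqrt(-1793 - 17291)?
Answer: -44*I*sqrt(4771) ≈ -3039.2*I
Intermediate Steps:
R = 2*I*sqrt(4771) (R = sqrt(-19084) = 2*I*sqrt(4771) ≈ 138.14*I)
R*(-22) = (2*I*sqrt(4771))*(-22) = -44*I*sqrt(4771)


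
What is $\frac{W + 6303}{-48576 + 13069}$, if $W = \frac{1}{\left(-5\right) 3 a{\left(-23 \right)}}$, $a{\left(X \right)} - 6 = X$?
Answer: $- \frac{1607266}{9054285} \approx -0.17751$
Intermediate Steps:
$a{\left(X \right)} = 6 + X$
$W = \frac{1}{255}$ ($W = \frac{1}{\left(-5\right) 3 \left(6 - 23\right)} = \frac{1}{\left(-15\right) \left(-17\right)} = \frac{1}{255} \approx 0.0039216$)
$\frac{W + 6303}{-48576 + 13069} = \frac{\frac{1}{255} + 6303}{-48576 + 13069} = \frac{1607266}{255 \left(-35507\right)} = \frac{1607266}{255} \left(- \frac{1}{35507}\right) = - \frac{1607266}{9054285}$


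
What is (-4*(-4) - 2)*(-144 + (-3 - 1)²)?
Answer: -1792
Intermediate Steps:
(-4*(-4) - 2)*(-144 + (-3 - 1)²) = (16 - 2)*(-144 + (-4)²) = 14*(-144 + 16) = 14*(-128) = -1792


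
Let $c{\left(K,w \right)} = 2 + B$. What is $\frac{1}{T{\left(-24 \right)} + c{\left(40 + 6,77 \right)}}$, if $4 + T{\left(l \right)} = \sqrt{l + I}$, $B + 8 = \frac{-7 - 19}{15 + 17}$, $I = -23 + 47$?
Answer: $- \frac{16}{173} \approx -0.092486$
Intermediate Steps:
$I = 24$
$B = - \frac{141}{16}$ ($B = -8 + \frac{-7 - 19}{15 + 17} = -8 - \frac{26}{32} = -8 - \frac{13}{16} = - \frac{141}{16} \approx -8.8125$)
$c{\left(K,w \right)} = - \frac{109}{16}$ ($c{\left(K,w \right)} = 2 - \frac{141}{16} = - \frac{109}{16}$)
$T{\left(l \right)} = -4 + \sqrt{24 + l}$ ($T{\left(l \right)} = -4 + \sqrt{l + 24} = -4 + \sqrt{24 + l}$)
$\frac{1}{T{\left(-24 \right)} + c{\left(40 + 6,77 \right)}} = \frac{1}{\left(-4 + \sqrt{24 - 24}\right) - \frac{109}{16}} = \frac{1}{\left(-4 + \sqrt{0}\right) - \frac{109}{16}} = \frac{1}{\left(-4 + 0\right) - \frac{109}{16}} = \frac{1}{-4 - \frac{109}{16}} = \frac{1}{- \frac{173}{16}} = - \frac{16}{173}$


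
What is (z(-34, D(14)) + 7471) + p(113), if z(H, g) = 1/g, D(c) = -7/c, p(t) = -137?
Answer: 7332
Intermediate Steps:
(z(-34, D(14)) + 7471) + p(113) = (1/(-7/14) + 7471) - 137 = (1/(-7*1/14) + 7471) - 137 = (1/(-1/2) + 7471) - 137 = (-2 + 7471) - 137 = 7469 - 137 = 7332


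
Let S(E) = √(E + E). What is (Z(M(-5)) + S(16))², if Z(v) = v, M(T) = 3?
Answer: 41 + 24*√2 ≈ 74.941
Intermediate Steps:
S(E) = √2*√E (S(E) = √(2*E) = √2*√E)
(Z(M(-5)) + S(16))² = (3 + √2*√16)² = (3 + √2*4)² = (3 + 4*√2)²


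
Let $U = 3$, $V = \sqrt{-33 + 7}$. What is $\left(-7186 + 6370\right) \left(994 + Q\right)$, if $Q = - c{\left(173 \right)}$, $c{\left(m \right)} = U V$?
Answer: $-811104 + 2448 i \sqrt{26} \approx -8.111 \cdot 10^{5} + 12482.0 i$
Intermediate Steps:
$V = i \sqrt{26}$ ($V = \sqrt{-26} = i \sqrt{26} \approx 5.099 i$)
$c{\left(m \right)} = 3 i \sqrt{26}$
$Q = - 3 i \sqrt{26} \approx - 15.297 i$
$\left(-7186 + 6370\right) \left(994 + Q\right) = \left(-7186 + 6370\right) \left(994 - 3 i \sqrt{26}\right) = - 816 \left(994 - 3 i \sqrt{26}\right) = -811104 + 2448 i \sqrt{26}$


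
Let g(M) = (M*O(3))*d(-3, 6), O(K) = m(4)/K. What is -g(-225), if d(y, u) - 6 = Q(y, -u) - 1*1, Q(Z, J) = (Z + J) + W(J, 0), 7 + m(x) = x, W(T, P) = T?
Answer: 2250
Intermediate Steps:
m(x) = -7 + x
O(K) = -3/K (O(K) = (-7 + 4)/K = -3/K)
Q(Z, J) = Z + 2*J (Q(Z, J) = (Z + J) + J = (J + Z) + J = Z + 2*J)
d(y, u) = 5 + y - 2*u (d(y, u) = 6 + ((y + 2*(-u)) - 1*1) = 6 + ((y - 2*u) - 1) = 6 + (-1 + y - 2*u) = 5 + y - 2*u)
g(M) = 10*M (g(M) = (M*(-3/3))*(5 - 3 - 2*6) = (M*(-3*⅓))*(5 - 3 - 12) = (M*(-1))*(-10) = -M*(-10) = 10*M)
-g(-225) = -10*(-225) = -1*(-2250) = 2250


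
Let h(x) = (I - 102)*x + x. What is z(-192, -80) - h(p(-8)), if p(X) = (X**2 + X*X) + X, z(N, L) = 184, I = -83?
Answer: 22264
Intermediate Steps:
p(X) = X + 2*X**2 (p(X) = (X**2 + X**2) + X = 2*X**2 + X = X + 2*X**2)
h(x) = -184*x (h(x) = (-83 - 102)*x + x = -185*x + x = -184*x)
z(-192, -80) - h(p(-8)) = 184 - (-184)*(-8*(1 + 2*(-8))) = 184 - (-184)*(-8*(1 - 16)) = 184 - (-184)*(-8*(-15)) = 184 - (-184)*120 = 184 - 1*(-22080) = 184 + 22080 = 22264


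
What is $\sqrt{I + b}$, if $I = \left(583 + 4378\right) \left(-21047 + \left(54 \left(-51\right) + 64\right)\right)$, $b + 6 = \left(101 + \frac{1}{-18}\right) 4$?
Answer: $\frac{i \sqrt{1059829733}}{3} \approx 10852.0 i$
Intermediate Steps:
$b = \frac{3580}{9}$ ($b = -6 + \left(101 + \frac{1}{-18}\right) 4 = -6 + \left(101 - \frac{1}{18}\right) 4 = -6 + \frac{1817}{18} \cdot 4 = -6 + \frac{3634}{9} = \frac{3580}{9} \approx 397.78$)
$I = -117759257$ ($I = 4961 \left(-21047 + \left(-2754 + 64\right)\right) = 4961 \left(-21047 - 2690\right) = 4961 \left(-23737\right) = -117759257$)
$\sqrt{I + b} = \sqrt{-117759257 + \frac{3580}{9}} = \sqrt{- \frac{1059829733}{9}} = \frac{i \sqrt{1059829733}}{3}$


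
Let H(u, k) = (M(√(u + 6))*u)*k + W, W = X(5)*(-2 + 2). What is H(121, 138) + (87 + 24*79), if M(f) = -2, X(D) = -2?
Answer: -31413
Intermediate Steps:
W = 0 (W = -2*(-2 + 2) = -2*0 = 0)
H(u, k) = -2*k*u (H(u, k) = (-2*u)*k + 0 = -2*k*u + 0 = -2*k*u)
H(121, 138) + (87 + 24*79) = -2*138*121 + (87 + 24*79) = -33396 + (87 + 1896) = -33396 + 1983 = -31413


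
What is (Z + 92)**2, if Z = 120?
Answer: 44944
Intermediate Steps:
(Z + 92)**2 = (120 + 92)**2 = 212**2 = 44944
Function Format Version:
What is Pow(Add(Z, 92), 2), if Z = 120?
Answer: 44944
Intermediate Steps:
Pow(Add(Z, 92), 2) = Pow(Add(120, 92), 2) = Pow(212, 2) = 44944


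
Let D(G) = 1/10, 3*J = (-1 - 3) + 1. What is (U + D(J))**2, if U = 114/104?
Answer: 96721/67600 ≈ 1.4308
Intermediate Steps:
U = 57/52 (U = 114*(1/104) = 57/52 ≈ 1.0962)
J = -1 (J = ((-1 - 3) + 1)/3 = (-4 + 1)/3 = (1/3)*(-3) = -1)
D(G) = 1/10
(U + D(J))**2 = (57/52 + 1/10)**2 = (311/260)**2 = 96721/67600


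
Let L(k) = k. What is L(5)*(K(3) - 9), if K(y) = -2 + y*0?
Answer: -55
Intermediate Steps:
K(y) = -2 (K(y) = -2 + 0 = -2)
L(5)*(K(3) - 9) = 5*(-2 - 9) = 5*(-11) = -55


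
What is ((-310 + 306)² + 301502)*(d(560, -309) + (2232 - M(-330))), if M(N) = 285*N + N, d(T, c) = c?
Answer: 29037087954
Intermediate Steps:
M(N) = 286*N
((-310 + 306)² + 301502)*(d(560, -309) + (2232 - M(-330))) = ((-310 + 306)² + 301502)*(-309 + (2232 - 286*(-330))) = ((-4)² + 301502)*(-309 + (2232 - 1*(-94380))) = (16 + 301502)*(-309 + (2232 + 94380)) = 301518*(-309 + 96612) = 301518*96303 = 29037087954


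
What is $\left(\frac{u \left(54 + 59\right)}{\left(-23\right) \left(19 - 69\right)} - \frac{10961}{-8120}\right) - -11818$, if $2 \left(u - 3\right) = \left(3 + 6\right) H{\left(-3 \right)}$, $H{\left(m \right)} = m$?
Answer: $\frac{11035945477}{933800} \approx 11818.0$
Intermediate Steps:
$u = - \frac{21}{2}$ ($u = 3 + \frac{\left(3 + 6\right) \left(-3\right)}{2} = 3 + \frac{9 \left(-3\right)}{2} = 3 + \frac{1}{2} \left(-27\right) = 3 - \frac{27}{2} = - \frac{21}{2} \approx -10.5$)
$\left(\frac{u \left(54 + 59\right)}{\left(-23\right) \left(19 - 69\right)} - \frac{10961}{-8120}\right) - -11818 = \left(\frac{\left(- \frac{21}{2}\right) \left(54 + 59\right)}{\left(-23\right) \left(19 - 69\right)} - \frac{10961}{-8120}\right) - -11818 = \left(\frac{\left(- \frac{21}{2}\right) 113}{\left(-23\right) \left(-50\right)} - - \frac{10961}{8120}\right) + 11818 = \left(- \frac{2373}{2 \cdot 1150} + \frac{10961}{8120}\right) + 11818 = \left(\left(- \frac{2373}{2}\right) \frac{1}{1150} + \frac{10961}{8120}\right) + 11818 = \left(- \frac{2373}{2300} + \frac{10961}{8120}\right) + 11818 = \frac{297077}{933800} + 11818 = \frac{11035945477}{933800}$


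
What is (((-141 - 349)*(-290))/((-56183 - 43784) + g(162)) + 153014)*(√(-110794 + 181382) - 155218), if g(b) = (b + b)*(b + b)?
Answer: -118988446481268/5009 + 1533178452*√17647/5009 ≈ -2.3714e+10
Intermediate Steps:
g(b) = 4*b² (g(b) = (2*b)*(2*b) = 4*b²)
(((-141 - 349)*(-290))/((-56183 - 43784) + g(162)) + 153014)*(√(-110794 + 181382) - 155218) = (((-141 - 349)*(-290))/((-56183 - 43784) + 4*162²) + 153014)*(√(-110794 + 181382) - 155218) = ((-490*(-290))/(-99967 + 4*26244) + 153014)*(√70588 - 155218) = (142100/(-99967 + 104976) + 153014)*(2*√17647 - 155218) = (142100/5009 + 153014)*(-155218 + 2*√17647) = 766589226*(-155218 + 2*√17647)/5009 = -118988446481268/5009 + 1533178452*√17647/5009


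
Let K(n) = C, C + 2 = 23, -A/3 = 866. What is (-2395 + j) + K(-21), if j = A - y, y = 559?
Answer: -5531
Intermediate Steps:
A = -2598 (A = -3*866 = -2598)
C = 21 (C = -2 + 23 = 21)
K(n) = 21
j = -3157 (j = -2598 - 1*559 = -2598 - 559 = -3157)
(-2395 + j) + K(-21) = (-2395 - 3157) + 21 = -5552 + 21 = -5531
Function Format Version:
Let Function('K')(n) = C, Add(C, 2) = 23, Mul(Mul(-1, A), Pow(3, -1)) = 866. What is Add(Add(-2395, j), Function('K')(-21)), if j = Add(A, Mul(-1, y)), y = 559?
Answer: -5531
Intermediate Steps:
A = -2598 (A = Mul(-3, 866) = -2598)
C = 21 (C = Add(-2, 23) = 21)
Function('K')(n) = 21
j = -3157 (j = Add(-2598, Mul(-1, 559)) = Add(-2598, -559) = -3157)
Add(Add(-2395, j), Function('K')(-21)) = Add(Add(-2395, -3157), 21) = Add(-5552, 21) = -5531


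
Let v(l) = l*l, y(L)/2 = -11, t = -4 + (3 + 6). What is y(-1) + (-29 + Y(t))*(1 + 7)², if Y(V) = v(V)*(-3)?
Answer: -6678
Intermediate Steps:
t = 5 (t = -4 + 9 = 5)
y(L) = -22 (y(L) = 2*(-11) = -22)
v(l) = l²
Y(V) = -3*V² (Y(V) = V²*(-3) = -3*V²)
y(-1) + (-29 + Y(t))*(1 + 7)² = -22 + (-29 - 3*5²)*(1 + 7)² = -22 + (-29 - 3*25)*8² = -22 + (-29 - 75)*64 = -22 - 104*64 = -22 - 6656 = -6678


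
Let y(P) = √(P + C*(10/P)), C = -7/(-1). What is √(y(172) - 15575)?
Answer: √(-115192700 + 86*√1275122)/86 ≈ 124.75*I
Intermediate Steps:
C = 7 (C = -7*(-1) = 7)
y(P) = √(P + 70/P) (y(P) = √(P + 7*(10/P)) = √(P + 70/P))
√(y(172) - 15575) = √(√(172 + 70/172) - 15575) = √(√(172 + 70*(1/172)) - 15575) = √(√(172 + 35/86) - 15575) = √(√(14827/86) - 15575) = √(√1275122/86 - 15575) = √(-15575 + √1275122/86)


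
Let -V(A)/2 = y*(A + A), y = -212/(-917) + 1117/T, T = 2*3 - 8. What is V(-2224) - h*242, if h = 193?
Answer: -4596980922/917 ≈ -5.0131e+6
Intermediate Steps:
T = -2 (T = 6 - 8 = -2)
y = -1023865/1834 (y = -212/(-917) + 1117/(-2) = -212*(-1/917) + 1117*(-½) = 212/917 - 1117/2 = -1023865/1834 ≈ -558.27)
V(A) = 2047730*A/917 (V(A) = -(-1023865)*(A + A)/917 = -(-1023865)*2*A/917 = -(-2047730)*A/917 = 2047730*A/917)
V(-2224) - h*242 = (2047730/917)*(-2224) - 193*242 = -4554151520/917 - 1*46706 = -4554151520/917 - 46706 = -4596980922/917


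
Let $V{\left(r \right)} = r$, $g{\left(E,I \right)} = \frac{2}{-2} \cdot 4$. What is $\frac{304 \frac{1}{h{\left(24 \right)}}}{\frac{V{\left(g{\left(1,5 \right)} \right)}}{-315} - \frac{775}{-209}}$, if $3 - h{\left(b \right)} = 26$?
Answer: $- \frac{20013840}{5634103} \approx -3.5523$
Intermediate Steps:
$h{\left(b \right)} = -23$ ($h{\left(b \right)} = 3 - 26 = -23$)
$g{\left(E,I \right)} = -4$ ($g{\left(E,I \right)} = 2 \left(- \frac{1}{2}\right) 4 = \left(-1\right) 4 = -4$)
$\frac{304 \frac{1}{h{\left(24 \right)}}}{\frac{V{\left(g{\left(1,5 \right)} \right)}}{-315} - \frac{775}{-209}} = \frac{304 \frac{1}{-23}}{- \frac{4}{-315} - \frac{775}{-209}} = \frac{304 \left(- \frac{1}{23}\right)}{\left(-4\right) \left(- \frac{1}{315}\right) - - \frac{775}{209}} = - \frac{304}{23 \left(\frac{4}{315} + \frac{775}{209}\right)} = - \frac{304}{23 \cdot \frac{244961}{65835}} = \left(- \frac{304}{23}\right) \frac{65835}{244961} = - \frac{20013840}{5634103}$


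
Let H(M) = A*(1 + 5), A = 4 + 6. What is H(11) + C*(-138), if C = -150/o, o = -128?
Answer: -3255/32 ≈ -101.72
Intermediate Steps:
A = 10
C = 75/64 (C = -150/(-128) = -150*(-1/128) = 75/64 ≈ 1.1719)
H(M) = 60 (H(M) = 10*(1 + 5) = 10*6 = 60)
H(11) + C*(-138) = 60 + (75/64)*(-138) = 60 - 5175/32 = -3255/32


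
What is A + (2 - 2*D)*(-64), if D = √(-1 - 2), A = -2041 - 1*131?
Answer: -2300 + 128*I*√3 ≈ -2300.0 + 221.7*I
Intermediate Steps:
A = -2172 (A = -2041 - 131 = -2172)
D = I*√3 (D = √(-3) = I*√3 ≈ 1.732*I)
A + (2 - 2*D)*(-64) = -2172 + (2 - 2*I*√3)*(-64) = -2172 + (-128 + 128*I*√3) = -2300 + 128*I*√3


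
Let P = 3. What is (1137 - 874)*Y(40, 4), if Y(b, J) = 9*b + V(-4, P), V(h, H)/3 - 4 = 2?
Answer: 99414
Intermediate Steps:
V(h, H) = 18 (V(h, H) = 12 + 3*2 = 12 + 6 = 18)
Y(b, J) = 18 + 9*b (Y(b, J) = 9*b + 18 = 18 + 9*b)
(1137 - 874)*Y(40, 4) = (1137 - 874)*(18 + 9*40) = 263*(18 + 360) = 263*378 = 99414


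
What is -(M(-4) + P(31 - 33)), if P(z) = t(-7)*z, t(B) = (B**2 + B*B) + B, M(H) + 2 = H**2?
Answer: 168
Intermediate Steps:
M(H) = -2 + H**2
t(B) = B + 2*B**2 (t(B) = (B**2 + B**2) + B = 2*B**2 + B = B + 2*B**2)
P(z) = 91*z (P(z) = (-7*(1 + 2*(-7)))*z = (-7*(1 - 14))*z = (-7*(-13))*z = 91*z)
-(M(-4) + P(31 - 33)) = -((-2 + (-4)**2) + 91*(31 - 33)) = -((-2 + 16) + 91*(-2)) = -(14 - 182) = -1*(-168) = 168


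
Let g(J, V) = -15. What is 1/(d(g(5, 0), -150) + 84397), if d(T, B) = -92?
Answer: 1/84305 ≈ 1.1862e-5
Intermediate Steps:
1/(d(g(5, 0), -150) + 84397) = 1/(-92 + 84397) = 1/84305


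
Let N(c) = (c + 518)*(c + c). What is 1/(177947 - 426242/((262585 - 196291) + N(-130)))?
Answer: 17293/3077450592 ≈ 5.6193e-6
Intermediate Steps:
N(c) = 2*c*(518 + c) (N(c) = (518 + c)*(2*c) = 2*c*(518 + c))
1/(177947 - 426242/((262585 - 196291) + N(-130))) = 1/(177947 - 426242/((262585 - 196291) + 2*(-130)*(518 - 130))) = 1/(177947 - 426242/(66294 + 2*(-130)*388)) = 1/(177947 - 426242/(66294 - 100880)) = 1/(177947 - 426242/(-34586)) = 1/(177947 - 426242*(-1/34586)) = 1/(177947 + 213121/17293) = 1/(3077450592/17293) = 17293/3077450592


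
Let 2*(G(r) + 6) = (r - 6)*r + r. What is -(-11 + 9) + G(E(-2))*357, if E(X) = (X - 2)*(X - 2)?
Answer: 29276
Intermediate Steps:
E(X) = (-2 + X)² (E(X) = (-2 + X)*(-2 + X) = (-2 + X)²)
G(r) = -6 + r/2 + r*(-6 + r)/2 (G(r) = -6 + ((r - 6)*r + r)/2 = -6 + ((-6 + r)*r + r)/2 = -6 + (r*(-6 + r) + r)/2 = -6 + (r + r*(-6 + r))/2 = -6 + (r/2 + r*(-6 + r)/2) = -6 + r/2 + r*(-6 + r)/2)
-(-11 + 9) + G(E(-2))*357 = -(-11 + 9) + (-6 + ((-2 - 2)²)²/2 - 5*(-2 - 2)²/2)*357 = -1*(-2) + (-6 + ((-4)²)²/2 - 5/2*(-4)²)*357 = 2 + (-6 + (½)*16² - 5/2*16)*357 = 2 + (-6 + (½)*256 - 40)*357 = 2 + (-6 + 128 - 40)*357 = 2 + 82*357 = 2 + 29274 = 29276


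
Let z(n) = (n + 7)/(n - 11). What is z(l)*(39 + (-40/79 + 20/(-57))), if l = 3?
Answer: -858785/18012 ≈ -47.678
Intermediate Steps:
z(n) = (7 + n)/(-11 + n)
z(l)*(39 + (-40/79 + 20/(-57))) = ((7 + 3)/(-11 + 3))*(39 + (-40/79 + 20/(-57))) = (10/(-8))*(39 + (-40*1/79 + 20*(-1/57))) = (-⅛*10)*(39 + (-40/79 - 20/57)) = -5*(39 - 3860/4503)/4 = -5/4*171757/4503 = -858785/18012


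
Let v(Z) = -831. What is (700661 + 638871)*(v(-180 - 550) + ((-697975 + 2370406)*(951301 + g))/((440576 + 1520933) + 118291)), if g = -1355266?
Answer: -45365387915381469/103990 ≈ -4.3625e+11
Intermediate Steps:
(700661 + 638871)*(v(-180 - 550) + ((-697975 + 2370406)*(951301 + g))/((440576 + 1520933) + 118291)) = (700661 + 638871)*(-831 + ((-697975 + 2370406)*(951301 - 1355266))/((440576 + 1520933) + 118291)) = 1339532*(-831 + (1672431*(-403965))/(1961509 + 118291)) = 1339532*(-831 - 675603588915/2079800) = 1339532*(-831 - 675603588915*1/2079800) = 1339532*(-831 - 135120717783/415960) = 1339532*(-135466380543/415960) = -45365387915381469/103990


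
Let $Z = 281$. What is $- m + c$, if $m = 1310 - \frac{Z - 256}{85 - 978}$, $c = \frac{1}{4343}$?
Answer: $- \frac{5080679372}{3878299} \approx -1310.0$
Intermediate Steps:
$c = \frac{1}{4343} \approx 0.00023026$
$m = \frac{1169855}{893}$ ($m = 1310 - \frac{281 - 256}{85 - 978} = 1310 - \frac{25}{-893} = 1310 - 25 \left(- \frac{1}{893}\right) = 1310 - - \frac{25}{893} = 1310 + \frac{25}{893} = \frac{1169855}{893} \approx 1310.0$)
$- m + c = \left(-1\right) \frac{1169855}{893} + \frac{1}{4343} = - \frac{1169855}{893} + \frac{1}{4343} = - \frac{5080679372}{3878299}$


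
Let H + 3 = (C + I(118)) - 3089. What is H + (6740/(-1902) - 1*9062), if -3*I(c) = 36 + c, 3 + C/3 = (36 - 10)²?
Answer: -3230191/317 ≈ -10190.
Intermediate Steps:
C = 2019 (C = -9 + 3*(36 - 10)² = -9 + 3*26² = -9 + 3*676 = -9 + 2028 = 2019)
I(c) = -12 - c/3 (I(c) = -(36 + c)/3 = -12 - c/3)
H = -3373/3 (H = -3 + ((2019 + (-12 - ⅓*118)) - 3089) = -3 + ((2019 + (-12 - 118/3)) - 3089) = -3 + ((2019 - 154/3) - 3089) = -3 + (5903/3 - 3089) = -3 - 3364/3 = -3373/3 ≈ -1124.3)
H + (6740/(-1902) - 1*9062) = -3373/3 + (6740/(-1902) - 1*9062) = -3373/3 + (6740*(-1/1902) - 9062) = -3373/3 + (-3370/951 - 9062) = -3373/3 - 8621332/951 = -3230191/317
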